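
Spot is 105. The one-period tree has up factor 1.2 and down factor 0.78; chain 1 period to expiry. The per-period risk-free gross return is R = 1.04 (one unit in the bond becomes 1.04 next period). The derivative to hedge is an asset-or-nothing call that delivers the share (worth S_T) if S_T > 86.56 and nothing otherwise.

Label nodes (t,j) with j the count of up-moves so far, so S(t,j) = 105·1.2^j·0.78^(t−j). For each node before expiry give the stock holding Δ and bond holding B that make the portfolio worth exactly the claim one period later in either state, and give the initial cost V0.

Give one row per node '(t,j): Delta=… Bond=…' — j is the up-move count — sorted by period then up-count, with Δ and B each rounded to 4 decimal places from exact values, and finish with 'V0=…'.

Under the risk-neutral measure, an up-move has probability p* = (R−d)/(u−d) = 0.6190 and values discount at R = 1.04.
Payoff layer (t=1): V(1,0)=0.0000, V(1,1)=126.0000
Node (0,0) S=105.0000: V=(p*·126.0000+(1−p*)·0.0000)/1.04=75.0000; Δ=(126.0000−0.0000)/(126.0000−81.9000)=2.8571; B=V−Δ·S=-225.0000
Root portfolio cost Δ·105+B reproduces V0=75.0000.

(0,0): Delta=2.8571 Bond=-225.0000
V0=75.0000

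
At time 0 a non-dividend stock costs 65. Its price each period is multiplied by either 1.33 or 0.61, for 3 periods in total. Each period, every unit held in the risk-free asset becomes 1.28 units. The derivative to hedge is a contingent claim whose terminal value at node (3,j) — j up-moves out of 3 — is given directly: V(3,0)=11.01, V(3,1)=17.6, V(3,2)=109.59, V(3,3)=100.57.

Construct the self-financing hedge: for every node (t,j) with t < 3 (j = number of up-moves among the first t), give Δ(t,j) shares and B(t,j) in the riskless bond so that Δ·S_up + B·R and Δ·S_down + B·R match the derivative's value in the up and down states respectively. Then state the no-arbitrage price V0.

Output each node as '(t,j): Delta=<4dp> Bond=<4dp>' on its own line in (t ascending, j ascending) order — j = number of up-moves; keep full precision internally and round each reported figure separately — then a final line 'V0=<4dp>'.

(0,0): Delta=0.0536 Bond=44.7002
(1,0): Delta=2.3551 Bond=-34.0388
(1,1): Delta=-0.0252 Bond=64.0264
(2,0): Delta=0.3784 Bond=4.2397
(2,1): Delta=2.4228 Bond=-47.1375
(2,2): Delta=-0.1090 Bond=91.5875
V0=48.1845

Since d<R<u, set p* = (R−d)/(u−d) = 0.9306; price each node as the discounted p*-expectation of its children.
Payoff layer (t=3): V(3,0)=11.0100, V(3,1)=17.6000, V(3,2)=109.5900, V(3,3)=100.5700
(2,0): S=24.1865. Δ = (V_up−V_dn)/(S_up−S_dn) = (17.6000−11.0100)/(32.1680−14.7538) = 0.3784. V = [p*·17.6000 + (1−p*)·11.0100]/1.28 = 13.3925. B = V − Δ·S = 4.2397.
(2,1): S=52.7345. Δ = (V_up−V_dn)/(S_up−S_dn) = (109.5900−17.6000)/(70.1369−32.1680) = 2.4228. V = [p*·109.5900 + (1−p*)·17.6000]/1.28 = 80.6264. B = V − Δ·S = -47.1375.
(2,2): S=114.9785. Δ = (V_up−V_dn)/(S_up−S_dn) = (100.5700−109.5900)/(152.9214−70.1369) = -0.1090. V = [p*·100.5700 + (1−p*)·109.5900]/1.28 = 79.0597. B = V − Δ·S = 91.5875.
(1,0): S=39.6500. Δ = (V_up−V_dn)/(S_up−S_dn) = (80.6264−13.3925)/(52.7345−24.1865) = 2.3551. V = [p*·80.6264 + (1−p*)·13.3925]/1.28 = 59.3417. B = V − Δ·S = -34.0388.
(1,1): S=86.4500. Δ = (V_up−V_dn)/(S_up−S_dn) = (79.0597−80.6264)/(114.9785−52.7345) = -0.0252. V = [p*·79.0597 + (1−p*)·80.6264]/1.28 = 61.8504. B = V − Δ·S = 64.0264.
(0,0): S=65.0000. Δ = (V_up−V_dn)/(S_up−S_dn) = (61.8504−59.3417)/(86.4500−39.6500) = 0.0536. V = [p*·61.8504 + (1−p*)·59.3417]/1.28 = 48.1845. B = V − Δ·S = 44.7002.
Root portfolio cost Δ·65+B reproduces V0=48.1845.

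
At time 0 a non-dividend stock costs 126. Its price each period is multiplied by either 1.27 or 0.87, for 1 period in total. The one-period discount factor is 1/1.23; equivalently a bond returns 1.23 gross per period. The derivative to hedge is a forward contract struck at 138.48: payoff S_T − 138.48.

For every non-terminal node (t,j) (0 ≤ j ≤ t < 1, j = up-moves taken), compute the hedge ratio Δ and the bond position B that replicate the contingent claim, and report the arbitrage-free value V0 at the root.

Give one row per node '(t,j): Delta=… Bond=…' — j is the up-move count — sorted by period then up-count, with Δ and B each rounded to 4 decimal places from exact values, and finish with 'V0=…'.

Risk-neutral probability p* = (R−d)/(u−d) = (1.23−0.87)/(1.27−0.87) = 0.9000.
Payoff layer (t=1): V(1,0)=-28.8600, V(1,1)=21.5400
(0,0): S=126.0000. Δ = (V_up−V_dn)/(S_up−S_dn) = (21.5400−-28.8600)/(160.0200−109.6200) = 1.0000. V = [p*·21.5400 + (1−p*)·-28.8600]/1.23 = 13.4146. B = V − Δ·S = -112.5854.
Check: Δ(0,0)·S0 + B(0,0) = 13.4146 = V0.

(0,0): Delta=1.0000 Bond=-112.5854
V0=13.4146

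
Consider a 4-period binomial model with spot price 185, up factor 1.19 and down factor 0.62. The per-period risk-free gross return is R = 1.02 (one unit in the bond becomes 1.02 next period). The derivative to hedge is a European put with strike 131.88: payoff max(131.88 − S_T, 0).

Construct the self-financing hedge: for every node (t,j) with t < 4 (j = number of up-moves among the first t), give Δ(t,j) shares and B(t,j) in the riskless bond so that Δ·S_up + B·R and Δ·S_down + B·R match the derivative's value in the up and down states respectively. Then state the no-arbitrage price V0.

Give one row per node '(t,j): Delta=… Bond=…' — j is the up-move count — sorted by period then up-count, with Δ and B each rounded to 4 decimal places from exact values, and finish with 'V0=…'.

Risk-neutral probability p* = (R−d)/(u−d) = (1.02−0.62)/(1.19−0.62) = 0.7018.
Terminal values V(4,·): V(4,0)=104.5438, V(4,1)=79.4121, V(4,2)=31.1755, V(4,3)=0.0000, V(4,4)=0.0000
  t=3,j=0: stock 44.0907 → up 52.4679 (V=79.4121), down 27.3362 (V=104.5438). Price 85.2034; hedge Δ=-1.0000, bond B=129.2941.
  t=3,j=1: stock 84.6257 → up 100.7045 (V=31.1755), down 52.4679 (V=79.4121). Price 44.6685; hedge Δ=-1.0000, bond B=129.2941.
  t=3,j=2: stock 162.4267 → up 193.2877 (V=0.0000), down 100.7045 (V=31.1755). Price 9.1156; hedge Δ=-0.3367, bond B=63.8094.
  t=3,j=3: stock 311.7544 → up 370.9878 (V=0.0000), down 193.2877 (V=0.0000). Price 0.0000; hedge Δ=0.0000, bond B=0.0000.
  t=2,j=0: stock 71.1140 → up 84.6257 (V=44.6685), down 44.0907 (V=85.2034). Price 55.6449; hedge Δ=-1.0000, bond B=126.7589.
  t=2,j=1: stock 136.4930 → up 162.4267 (V=9.1156), down 84.6257 (V=44.6685). Price 19.3325; hedge Δ=-0.4570, bond B=81.7058.
  t=2,j=2: stock 261.9785 → up 311.7544 (V=0.0000), down 162.4267 (V=9.1156). Price 2.6654; hedge Δ=-0.0610, bond B=18.6577.
  t=1,j=0: stock 114.7000 → up 136.4930 (V=19.3325), down 71.1140 (V=55.6449). Price 29.5711; hedge Δ=-0.5554, bond B=93.2772.
  t=1,j=1: stock 220.1500 → up 261.9785 (V=2.6654), down 136.4930 (V=19.3325). Price 7.4865; hedge Δ=-0.1328, bond B=36.7270.
  t=0,j=0: stock 185.0000 → up 220.1500 (V=7.4865), down 114.7000 (V=29.5711). Price 13.7972; hedge Δ=-0.2094, bond B=52.5420.
Check: Δ(0,0)·S0 + B(0,0) = 13.7972 = V0.

(0,0): Delta=-0.2094 Bond=52.5420
(1,0): Delta=-0.5554 Bond=93.2772
(1,1): Delta=-0.1328 Bond=36.7270
(2,0): Delta=-1.0000 Bond=126.7589
(2,1): Delta=-0.4570 Bond=81.7058
(2,2): Delta=-0.0610 Bond=18.6577
(3,0): Delta=-1.0000 Bond=129.2941
(3,1): Delta=-1.0000 Bond=129.2941
(3,2): Delta=-0.3367 Bond=63.8094
(3,3): Delta=0.0000 Bond=0.0000
V0=13.7972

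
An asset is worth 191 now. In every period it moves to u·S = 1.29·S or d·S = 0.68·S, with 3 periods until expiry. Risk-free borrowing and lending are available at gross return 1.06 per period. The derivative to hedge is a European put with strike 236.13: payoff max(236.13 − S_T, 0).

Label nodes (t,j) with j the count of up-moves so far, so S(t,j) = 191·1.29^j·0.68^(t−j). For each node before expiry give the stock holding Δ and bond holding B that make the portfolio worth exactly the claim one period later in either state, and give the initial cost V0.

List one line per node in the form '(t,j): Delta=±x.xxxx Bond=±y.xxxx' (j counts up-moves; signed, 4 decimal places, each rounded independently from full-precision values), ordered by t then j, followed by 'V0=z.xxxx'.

The replicating-portfolio and risk-neutral prices coincide; use p* = (1.06−0.68)/(1.29−0.68) = 0.6230 for the latter.
Payoff layer (t=3): V(3,0)=176.0735, V(3,1)=122.1993, V(3,2)=19.9967, V(3,3)=0.0000
Node (2,0) S=88.3184: V=(p*·122.1993+(1−p*)·176.0735)/1.06=134.4458; Δ=(122.1993−176.0735)/(113.9307−60.0565)=-1.0000; B=V−Δ·S=222.7642
Node (2,1) S=167.5452: V=(p*·19.9967+(1−p*)·122.1993)/1.06=55.2190; Δ=(19.9967−122.1993)/(216.1333−113.9307)=-1.0000; B=V−Δ·S=222.7642
Node (2,2) S=317.8431: V=(p*·0.0000+(1−p*)·19.9967)/1.06=7.1130; Δ=(0.0000−19.9967)/(410.0176−216.1333)=-0.1031; B=V−Δ·S=39.8944
Node (1,0) S=129.8800: V=(p*·55.2190+(1−p*)·134.4458)/1.06=80.2749; Δ=(55.2190−134.4458)/(167.5452−88.3184)=-1.0000; B=V−Δ·S=210.1549
Node (1,1) S=246.3900: V=(p*·7.1130+(1−p*)·55.2190)/1.06=23.8220; Δ=(7.1130−55.2190)/(317.8431−167.5452)=-0.3201; B=V−Δ·S=102.6842
Node (0,0) S=191.0000: V=(p*·23.8220+(1−p*)·80.2749)/1.06=42.5542; Δ=(23.8220−80.2749)/(246.3900−129.8800)=-0.4845; B=V−Δ·S=135.1000
The time-0 hedge costs 42.5542, which is the no-arbitrage price.

(0,0): Delta=-0.4845 Bond=135.1000
(1,0): Delta=-1.0000 Bond=210.1549
(1,1): Delta=-0.3201 Bond=102.6842
(2,0): Delta=-1.0000 Bond=222.7642
(2,1): Delta=-1.0000 Bond=222.7642
(2,2): Delta=-0.1031 Bond=39.8944
V0=42.5542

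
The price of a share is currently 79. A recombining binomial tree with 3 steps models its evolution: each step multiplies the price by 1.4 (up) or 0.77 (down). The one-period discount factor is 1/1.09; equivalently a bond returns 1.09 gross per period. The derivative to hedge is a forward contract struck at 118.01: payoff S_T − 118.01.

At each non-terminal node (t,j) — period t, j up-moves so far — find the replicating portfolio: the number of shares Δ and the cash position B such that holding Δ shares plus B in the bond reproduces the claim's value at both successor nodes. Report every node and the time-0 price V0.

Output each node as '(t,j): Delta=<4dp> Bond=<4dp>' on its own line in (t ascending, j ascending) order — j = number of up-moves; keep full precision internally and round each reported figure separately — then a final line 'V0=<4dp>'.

Under the risk-neutral measure, an up-move has probability p* = (R−d)/(u−d) = 0.5079 and values discount at R = 1.09.
Terminal payoffs: V(3,0)=-81.9439, V(3,1)=-52.4353, V(3,2)=1.2168, V(3,3)=98.7660
  t=2,j=0: stock 46.8391 → up 65.5747 (V=-52.4353), down 36.0661 (V=-81.9439). Price -61.4270; hedge Δ=1.0000, bond B=-108.2661.
  t=2,j=1: stock 85.1620 → up 119.2268 (V=1.2168), down 65.5747 (V=-52.4353). Price -23.1041; hedge Δ=1.0000, bond B=-108.2661.
  t=2,j=2: stock 154.8400 → up 216.7760 (V=98.7660), down 119.2268 (V=1.2168). Price 46.5739; hedge Δ=1.0000, bond B=-108.2661.
  t=1,j=0: stock 60.8300 → up 85.1620 (V=-23.1041), down 46.8391 (V=-61.4270). Price -38.4967; hedge Δ=1.0000, bond B=-99.3267.
  t=1,j=1: stock 110.6000 → up 154.8400 (V=46.5739), down 85.1620 (V=-23.1041). Price 11.2733; hedge Δ=1.0000, bond B=-99.3267.
  t=0,j=0: stock 79.0000 → up 110.6000 (V=11.2733), down 60.8300 (V=-38.4967). Price -12.1254; hedge Δ=1.0000, bond B=-91.1254.
Check: Δ(0,0)·S0 + B(0,0) = -12.1254 = V0.

(0,0): Delta=1.0000 Bond=-91.1254
(1,0): Delta=1.0000 Bond=-99.3267
(1,1): Delta=1.0000 Bond=-99.3267
(2,0): Delta=1.0000 Bond=-108.2661
(2,1): Delta=1.0000 Bond=-108.2661
(2,2): Delta=1.0000 Bond=-108.2661
V0=-12.1254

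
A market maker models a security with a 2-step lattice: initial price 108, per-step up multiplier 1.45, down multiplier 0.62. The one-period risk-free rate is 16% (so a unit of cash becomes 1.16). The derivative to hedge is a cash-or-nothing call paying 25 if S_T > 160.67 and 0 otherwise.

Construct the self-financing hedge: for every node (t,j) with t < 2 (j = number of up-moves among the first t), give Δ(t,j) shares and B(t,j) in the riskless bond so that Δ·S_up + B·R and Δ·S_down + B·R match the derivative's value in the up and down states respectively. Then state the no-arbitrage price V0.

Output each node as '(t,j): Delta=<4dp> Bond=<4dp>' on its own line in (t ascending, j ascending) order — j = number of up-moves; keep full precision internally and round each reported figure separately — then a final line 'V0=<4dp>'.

(0,0): Delta=0.1564 Bond=-9.0293
(1,0): Delta=0.0000 Bond=0.0000
(1,1): Delta=0.1923 Bond=-16.0989
V0=7.8642

The replicating-portfolio and risk-neutral prices coincide; use p* = (1.16−0.62)/(1.45−0.62) = 0.6506 for the latter.
At expiry t=2: V(2,0)=0.0000, V(2,1)=0.0000, V(2,2)=25.0000
Node (1,0) S=66.9600: V=(p*·0.0000+(1−p*)·0.0000)/1.16=0.0000; Δ=(0.0000−0.0000)/(97.0920−41.5152)=0.0000; B=V−Δ·S=0.0000
Node (1,1) S=156.6000: V=(p*·25.0000+(1−p*)·0.0000)/1.16=14.0216; Δ=(25.0000−0.0000)/(227.0700−97.0920)=0.1923; B=V−Δ·S=-16.0989
Node (0,0) S=108.0000: V=(p*·14.0216+(1−p*)·0.0000)/1.16=7.8642; Δ=(14.0216−0.0000)/(156.6000−66.9600)=0.1564; B=V−Δ·S=-9.0293
Self-financing check: at every node Δ·S+B equals the discounted successor values.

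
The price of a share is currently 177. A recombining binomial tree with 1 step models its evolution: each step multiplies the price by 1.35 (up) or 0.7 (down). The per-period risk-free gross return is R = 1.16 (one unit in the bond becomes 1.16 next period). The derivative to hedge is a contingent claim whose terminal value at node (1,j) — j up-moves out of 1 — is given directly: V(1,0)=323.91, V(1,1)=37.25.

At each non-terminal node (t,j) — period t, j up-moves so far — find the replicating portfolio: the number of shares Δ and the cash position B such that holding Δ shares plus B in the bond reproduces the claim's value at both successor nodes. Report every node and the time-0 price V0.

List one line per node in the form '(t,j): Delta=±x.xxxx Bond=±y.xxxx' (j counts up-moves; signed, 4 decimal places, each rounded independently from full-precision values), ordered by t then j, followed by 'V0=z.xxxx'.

Since d<R<u, set p* = (R−d)/(u−d) = 0.7077; price each node as the discounted p*-expectation of its children.
Payoff layer (t=1): V(1,0)=323.9100, V(1,1)=37.2500
Node (0,0) S=177.0000: V=(p*·37.2500+(1−p*)·323.9100)/1.16=104.3473; Δ=(37.2500−323.9100)/(238.9500−123.9000)=-2.4916; B=V−Δ·S=545.3627
Check: Δ(0,0)·S0 + B(0,0) = 104.3473 = V0.

(0,0): Delta=-2.4916 Bond=545.3627
V0=104.3473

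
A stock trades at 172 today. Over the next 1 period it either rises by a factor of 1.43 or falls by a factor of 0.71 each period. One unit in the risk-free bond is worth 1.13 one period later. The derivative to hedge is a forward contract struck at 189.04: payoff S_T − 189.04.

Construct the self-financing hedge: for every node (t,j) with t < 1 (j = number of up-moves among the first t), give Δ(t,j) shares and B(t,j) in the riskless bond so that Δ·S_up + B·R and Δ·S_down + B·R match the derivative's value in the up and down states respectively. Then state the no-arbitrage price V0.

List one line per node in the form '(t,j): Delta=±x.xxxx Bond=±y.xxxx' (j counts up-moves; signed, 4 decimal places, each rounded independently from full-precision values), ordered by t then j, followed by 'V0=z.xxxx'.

Since d<R<u, set p* = (R−d)/(u−d) = 0.5833; price each node as the discounted p*-expectation of its children.
Terminal values V(1,·): V(1,0)=-66.9200, V(1,1)=56.9200
  t=0,j=0: stock 172.0000 → up 245.9600 (V=56.9200), down 122.1200 (V=-66.9200). Price 4.7080; hedge Δ=1.0000, bond B=-167.2920.
Root portfolio cost Δ·172+B reproduces V0=4.7080.

(0,0): Delta=1.0000 Bond=-167.2920
V0=4.7080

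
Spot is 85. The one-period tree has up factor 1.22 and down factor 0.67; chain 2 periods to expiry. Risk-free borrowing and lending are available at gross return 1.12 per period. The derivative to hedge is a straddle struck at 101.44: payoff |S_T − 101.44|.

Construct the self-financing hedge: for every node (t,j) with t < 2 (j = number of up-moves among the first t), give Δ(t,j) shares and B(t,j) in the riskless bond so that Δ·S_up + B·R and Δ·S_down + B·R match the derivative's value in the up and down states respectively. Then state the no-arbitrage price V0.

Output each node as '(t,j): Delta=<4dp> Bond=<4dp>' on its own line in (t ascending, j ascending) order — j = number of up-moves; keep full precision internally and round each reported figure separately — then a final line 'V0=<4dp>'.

(0,0): Delta=-0.2164 Bond=41.0218
(1,0): Delta=-1.0000 Bond=90.5714
(1,1): Delta=-0.1208 Bond=36.0273
V0=22.6293

The replicating-portfolio and risk-neutral prices coincide; use p* = (1.12−0.67)/(1.22−0.67) = 0.8182 for the latter.
Terminal values V(2,·): V(2,0)=63.2835, V(2,1)=31.9610, V(2,2)=25.0740
(1,0): S=56.9500. Δ = (V_up−V_dn)/(S_up−S_dn) = (31.9610−63.2835)/(69.4790−38.1565) = -1.0000. V = [p*·31.9610 + (1−p*)·63.2835]/1.12 = 33.6214. B = V − Δ·S = 90.5714.
(1,1): S=103.7000. Δ = (V_up−V_dn)/(S_up−S_dn) = (25.0740−31.9610)/(126.5140−69.4790) = -0.1208. V = [p*·25.0740 + (1−p*)·31.9610]/1.12 = 23.5055. B = V − Δ·S = 36.0273.
(0,0): S=85.0000. Δ = (V_up−V_dn)/(S_up−S_dn) = (23.5055−33.6214)/(103.7000−56.9500) = -0.2164. V = [p*·23.5055 + (1−p*)·33.6214]/1.12 = 22.6293. B = V − Δ·S = 41.0218.
Self-financing check: at every node Δ·S+B equals the discounted successor values.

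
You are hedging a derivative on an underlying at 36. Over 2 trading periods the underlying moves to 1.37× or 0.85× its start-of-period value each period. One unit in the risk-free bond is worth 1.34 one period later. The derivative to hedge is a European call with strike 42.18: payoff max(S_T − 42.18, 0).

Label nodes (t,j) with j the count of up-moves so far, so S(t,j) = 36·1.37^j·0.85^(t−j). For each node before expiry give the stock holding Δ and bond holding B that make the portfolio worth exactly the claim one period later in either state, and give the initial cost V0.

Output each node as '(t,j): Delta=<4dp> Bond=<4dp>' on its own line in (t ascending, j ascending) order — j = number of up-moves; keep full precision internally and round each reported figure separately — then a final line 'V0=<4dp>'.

(0,0): Delta=0.9537 Bond=-21.7788
(1,0): Delta=0.0000 Bond=0.0000
(1,1): Delta=0.9899 Bond=-30.9704
V0=12.5548

Risk-neutral probability p* = (R−d)/(u−d) = (1.34−0.85)/(1.37−0.85) = 0.9423.
Payoff layer (t=2): V(2,0)=0.0000, V(2,1)=0.0000, V(2,2)=25.3884
(1,0): S=30.6000. Δ = (V_up−V_dn)/(S_up−S_dn) = (0.0000−0.0000)/(41.9220−26.0100) = 0.0000. V = [p*·0.0000 + (1−p*)·0.0000]/1.34 = 0.0000. B = V − Δ·S = 0.0000.
(1,1): S=49.3200. Δ = (V_up−V_dn)/(S_up−S_dn) = (25.3884−0.0000)/(67.5684−41.9220) = 0.9899. V = [p*·25.3884 + (1−p*)·0.0000]/1.34 = 17.8535. B = V − Δ·S = -30.9704.
(0,0): S=36.0000. Δ = (V_up−V_dn)/(S_up−S_dn) = (17.8535−0.0000)/(49.3200−30.6000) = 0.9537. V = [p*·17.8535 + (1−p*)·0.0000]/1.34 = 12.5548. B = V − Δ·S = -21.7788.
Self-financing check: at every node Δ·S+B equals the discounted successor values.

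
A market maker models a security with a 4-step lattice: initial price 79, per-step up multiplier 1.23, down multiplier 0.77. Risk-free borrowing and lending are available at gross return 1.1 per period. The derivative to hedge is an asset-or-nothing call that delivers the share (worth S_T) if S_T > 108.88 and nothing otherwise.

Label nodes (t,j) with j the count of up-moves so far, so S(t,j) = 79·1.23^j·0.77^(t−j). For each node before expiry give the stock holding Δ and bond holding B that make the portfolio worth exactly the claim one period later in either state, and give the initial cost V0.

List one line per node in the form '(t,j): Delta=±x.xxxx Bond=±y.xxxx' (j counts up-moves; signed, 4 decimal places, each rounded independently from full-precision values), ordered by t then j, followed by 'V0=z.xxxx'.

Since d<R<u, set p* = (R−d)/(u−d) = 0.7174; price each node as the discounted p*-expectation of its children.
Terminal values V(4,·): V(4,0)=0.0000, V(4,1)=0.0000, V(4,2)=0.0000, V(4,3)=113.1965, V(4,4)=180.8204
(3,0): S=36.0661. Δ = (V_up−V_dn)/(S_up−S_dn) = (0.0000−0.0000)/(44.3613−27.7709) = 0.0000. V = [p*·0.0000 + (1−p*)·0.0000]/1.1 = 0.0000. B = V − Δ·S = 0.0000.
(3,1): S=57.6121. Δ = (V_up−V_dn)/(S_up−S_dn) = (0.0000−0.0000)/(70.8629−44.3613) = 0.0000. V = [p*·0.0000 + (1−p*)·0.0000]/1.1 = 0.0000. B = V − Δ·S = 0.0000.
(3,2): S=92.0297. Δ = (V_up−V_dn)/(S_up−S_dn) = (113.1965−0.0000)/(113.1965−70.8629) = 2.6739. V = [p*·113.1965 + (1−p*)·0.0000]/1.1 = 73.8238. B = V − Δ·S = -172.2556.
(3,3): S=147.0085. Δ = (V_up−V_dn)/(S_up−S_dn) = (180.8204−113.1965)/(180.8204−113.1965) = 1.0000. V = [p*·180.8204 + (1−p*)·113.1965]/1.1 = 147.0085. B = V − Δ·S = 0.0000.
(2,0): S=46.8391. Δ = (V_up−V_dn)/(S_up−S_dn) = (0.0000−0.0000)/(57.6121−36.0661) = 0.0000. V = [p*·0.0000 + (1−p*)·0.0000]/1.1 = 0.0000. B = V − Δ·S = 0.0000.
(2,1): S=74.8209. Δ = (V_up−V_dn)/(S_up−S_dn) = (73.8238−0.0000)/(92.0297−57.6121) = 2.1449. V = [p*·73.8238 + (1−p*)·0.0000]/1.1 = 48.1460. B = V − Δ·S = -112.3406.
(2,2): S=119.5191. Δ = (V_up−V_dn)/(S_up−S_dn) = (147.0085−73.8238)/(147.0085−92.0297) = 1.3311. V = [p*·147.0085 + (1−p*)·73.8238]/1.1 = 114.8417. B = V − Δ·S = -44.2554.
(1,0): S=60.8300. Δ = (V_up−V_dn)/(S_up−S_dn) = (48.1460−0.0000)/(74.8209−46.8391) = 1.7206. V = [p*·48.1460 + (1−p*)·0.0000]/1.1 = 31.3995. B = V − Δ·S = -73.2656.
(1,1): S=97.1700. Δ = (V_up−V_dn)/(S_up−S_dn) = (114.8417−48.1460)/(119.5191−74.8209) = 1.4921. V = [p*·114.8417 + (1−p*)·48.1460]/1.1 = 87.2663. B = V − Δ·S = -57.7244.
(0,0): S=79.0000. Δ = (V_up−V_dn)/(S_up−S_dn) = (87.2663−31.3995)/(97.1700−60.8300) = 1.5373. V = [p*·87.2663 + (1−p*)·31.3995]/1.1 = 64.9799. B = V − Δ·S = -56.4695.
Each (Δ,B) replicates both successor values, so the strategy is self-financing and V0 is arbitrage-free.

(0,0): Delta=1.5373 Bond=-56.4695
(1,0): Delta=1.7206 Bond=-73.2656
(1,1): Delta=1.4921 Bond=-57.7244
(2,0): Delta=0.0000 Bond=0.0000
(2,1): Delta=2.1449 Bond=-112.3406
(2,2): Delta=1.3311 Bond=-44.2554
(3,0): Delta=0.0000 Bond=0.0000
(3,1): Delta=0.0000 Bond=0.0000
(3,2): Delta=2.6739 Bond=-172.2556
(3,3): Delta=1.0000 Bond=0.0000
V0=64.9799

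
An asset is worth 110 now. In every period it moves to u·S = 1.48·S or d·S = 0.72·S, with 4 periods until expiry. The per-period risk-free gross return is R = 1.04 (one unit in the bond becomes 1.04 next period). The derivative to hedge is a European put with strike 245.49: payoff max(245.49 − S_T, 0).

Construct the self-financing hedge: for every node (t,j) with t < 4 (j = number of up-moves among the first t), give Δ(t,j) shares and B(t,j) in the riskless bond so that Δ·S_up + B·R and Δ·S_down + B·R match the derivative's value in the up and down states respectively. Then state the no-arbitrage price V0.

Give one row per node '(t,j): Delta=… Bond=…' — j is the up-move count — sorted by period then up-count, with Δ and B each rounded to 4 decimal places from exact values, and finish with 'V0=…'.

No-arbitrage ⇒ martingale measure with p* = (R−d)/(u−d) = 0.4211.
At expiry t=4: V(4,0)=215.9288, V(4,1)=184.7252, V(4,2)=120.5846, V(4,3)=0.0000, V(4,4)=0.0000
  t=3,j=0: stock 41.0573 → up 60.7648 (V=184.7252), down 29.5612 (V=215.9288). Price 194.9908; hedge Δ=-1.0000, bond B=236.0481.
  t=3,j=1: stock 84.3955 → up 124.9054 (V=120.5846), down 60.7648 (V=184.7252). Price 151.6526; hedge Δ=-1.0000, bond B=236.0481.
  t=3,j=2: stock 173.4797 → up 256.7499 (V=0.0000), down 124.9054 (V=120.5846). Price 67.1271; hedge Δ=-0.9146, bond B=225.7911.
  t=3,j=3: stock 356.5971 → up 527.7637 (V=0.0000), down 256.7499 (V=0.0000). Price 0.0000; hedge Δ=0.0000, bond B=0.0000.
  t=2,j=0: stock 57.0240 → up 84.3955 (V=151.6526), down 41.0573 (V=194.9908). Price 169.9453; hedge Δ=-1.0000, bond B=226.9693.
  t=2,j=1: stock 117.2160 → up 173.4797 (V=67.1271), down 84.3955 (V=151.6526). Price 111.5989; hedge Δ=-0.9488, bond B=222.8167.
  t=2,j=2: stock 240.9440 → up 356.5971 (V=0.0000), down 173.4797 (V=67.1271). Price 37.3683; hedge Δ=-0.3666, bond B=125.6934.
  t=1,j=0: stock 79.2000 → up 117.2160 (V=111.5989), down 57.0240 (V=169.9453). Price 139.7869; hedge Δ=-0.9693, bond B=216.5585.
  t=1,j=1: stock 162.8000 → up 240.9440 (V=37.3683), down 117.2160 (V=111.5989). Price 77.2538; hedge Δ=-0.5999, bond B=174.9256.
  t=0,j=0: stock 110.0000 → up 162.8000 (V=77.2538), down 79.2000 (V=139.7869). Price 109.0934; hedge Δ=-0.7480, bond B=191.3739.
Each (Δ,B) replicates both successor values, so the strategy is self-financing and V0 is arbitrage-free.

(0,0): Delta=-0.7480 Bond=191.3739
(1,0): Delta=-0.9693 Bond=216.5585
(1,1): Delta=-0.5999 Bond=174.9256
(2,0): Delta=-1.0000 Bond=226.9693
(2,1): Delta=-0.9488 Bond=222.8167
(2,2): Delta=-0.3666 Bond=125.6934
(3,0): Delta=-1.0000 Bond=236.0481
(3,1): Delta=-1.0000 Bond=236.0481
(3,2): Delta=-0.9146 Bond=225.7911
(3,3): Delta=0.0000 Bond=0.0000
V0=109.0934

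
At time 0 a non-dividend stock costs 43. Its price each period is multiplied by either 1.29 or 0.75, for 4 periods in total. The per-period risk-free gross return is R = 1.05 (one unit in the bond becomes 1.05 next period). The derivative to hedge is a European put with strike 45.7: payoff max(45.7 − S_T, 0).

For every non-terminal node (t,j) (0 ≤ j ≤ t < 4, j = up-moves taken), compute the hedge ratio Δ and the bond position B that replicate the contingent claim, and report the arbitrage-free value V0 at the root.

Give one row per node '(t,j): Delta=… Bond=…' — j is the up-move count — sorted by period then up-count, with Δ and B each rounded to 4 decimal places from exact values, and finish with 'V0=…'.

No-arbitrage ⇒ martingale measure with p* = (R−d)/(u−d) = 0.5556.
Terminal payoffs: V(4,0)=32.0945, V(4,1)=22.2986, V(4,2)=5.4496, V(4,3)=0.0000, V(4,4)=0.0000
(3,0): S=18.1406. Δ = (V_up−V_dn)/(S_up−S_dn) = (22.2986−32.0945)/(23.4014−13.6055) = -1.0000. V = [p*·22.2986 + (1−p*)·32.0945]/1.05 = 25.3832. B = V − Δ·S = 43.5238.
(3,1): S=31.2019. Δ = (V_up−V_dn)/(S_up−S_dn) = (5.4496−22.2986)/(40.2504−23.4014) = -1.0000. V = [p*·5.4496 + (1−p*)·22.2986]/1.05 = 12.3219. B = V − Δ·S = 43.5238.
(3,2): S=53.6672. Δ = (V_up−V_dn)/(S_up−S_dn) = (0.0000−5.4496)/(69.2307−40.2504) = -0.1880. V = [p*·0.0000 + (1−p*)·5.4496]/1.05 = 2.3067. B = V − Δ·S = 12.3985.
(3,3): S=92.3076. Δ = (V_up−V_dn)/(S_up−S_dn) = (0.0000−0.0000)/(119.0768−69.2307) = 0.0000. V = [p*·0.0000 + (1−p*)·0.0000]/1.05 = 0.0000. B = V − Δ·S = 0.0000.
(2,0): S=24.1875. Δ = (V_up−V_dn)/(S_up−S_dn) = (12.3219−25.3832)/(31.2019−18.1406) = -1.0000. V = [p*·12.3219 + (1−p*)·25.3832]/1.05 = 17.2637. B = V − Δ·S = 41.4512.
(2,1): S=41.6025. Δ = (V_up−V_dn)/(S_up−S_dn) = (2.3067−12.3219)/(53.6672−31.2019) = -0.4458. V = [p*·2.3067 + (1−p*)·12.3219]/1.05 = 6.4361. B = V − Δ·S = 24.9828.
(2,2): S=71.5563. Δ = (V_up−V_dn)/(S_up−S_dn) = (0.0000−2.3067)/(92.3076−53.6672) = -0.0597. V = [p*·0.0000 + (1−p*)·2.3067]/1.05 = 0.9764. B = V − Δ·S = 5.2481.
(1,0): S=32.2500. Δ = (V_up−V_dn)/(S_up−S_dn) = (6.4361−17.2637)/(41.6025−24.1875) = -0.6217. V = [p*·6.4361 + (1−p*)·17.2637]/1.05 = 10.7128. B = V − Δ·S = 30.7639.
(1,1): S=55.4700. Δ = (V_up−V_dn)/(S_up−S_dn) = (0.9764−6.4361)/(71.5563−41.6025) = -0.1823. V = [p*·0.9764 + (1−p*)·6.4361]/1.05 = 3.2409. B = V − Δ·S = 13.3515.
(0,0): S=43.0000. Δ = (V_up−V_dn)/(S_up−S_dn) = (3.2409−10.7128)/(55.4700−32.2500) = -0.3218. V = [p*·3.2409 + (1−p*)·10.7128]/1.05 = 6.2493. B = V − Δ·S = 20.0861.
Self-financing check: at every node Δ·S+B equals the discounted successor values.

(0,0): Delta=-0.3218 Bond=20.0861
(1,0): Delta=-0.6217 Bond=30.7639
(1,1): Delta=-0.1823 Bond=13.3515
(2,0): Delta=-1.0000 Bond=41.4512
(2,1): Delta=-0.4458 Bond=24.9828
(2,2): Delta=-0.0597 Bond=5.2481
(3,0): Delta=-1.0000 Bond=43.5238
(3,1): Delta=-1.0000 Bond=43.5238
(3,2): Delta=-0.1880 Bond=12.3985
(3,3): Delta=0.0000 Bond=0.0000
V0=6.2493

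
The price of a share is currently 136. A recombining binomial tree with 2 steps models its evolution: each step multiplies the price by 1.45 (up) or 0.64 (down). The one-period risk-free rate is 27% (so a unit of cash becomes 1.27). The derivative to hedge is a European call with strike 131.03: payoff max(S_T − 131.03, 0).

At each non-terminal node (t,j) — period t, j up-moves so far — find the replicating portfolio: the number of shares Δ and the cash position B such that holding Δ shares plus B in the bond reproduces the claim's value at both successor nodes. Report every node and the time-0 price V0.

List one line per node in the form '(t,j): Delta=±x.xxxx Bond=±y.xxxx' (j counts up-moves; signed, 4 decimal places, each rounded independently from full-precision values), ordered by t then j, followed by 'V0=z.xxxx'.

The replicating-portfolio and risk-neutral prices coincide; use p* = (1.27−0.64)/(1.45−0.64) = 0.7778 for the latter.
At expiry t=2: V(2,0)=0.0000, V(2,1)=0.0000, V(2,2)=154.9100
(1,0): S=87.0400. Δ = (V_up−V_dn)/(S_up−S_dn) = (0.0000−0.0000)/(126.2080−55.7056) = 0.0000. V = [p*·0.0000 + (1−p*)·0.0000]/1.27 = 0.0000. B = V − Δ·S = 0.0000.
(1,1): S=197.2000. Δ = (V_up−V_dn)/(S_up−S_dn) = (154.9100−0.0000)/(285.9400−126.2080) = 0.9698. V = [p*·154.9100 + (1−p*)·0.0000]/1.27 = 94.8705. B = V − Δ·S = -96.3764.
(0,0): S=136.0000. Δ = (V_up−V_dn)/(S_up−S_dn) = (94.8705−0.0000)/(197.2000−87.0400) = 0.8612. V = [p*·94.8705 + (1−p*)·0.0000]/1.27 = 58.1009. B = V − Δ·S = -59.0232.
Check: Δ(0,0)·S0 + B(0,0) = 58.1009 = V0.

(0,0): Delta=0.8612 Bond=-59.0232
(1,0): Delta=0.0000 Bond=0.0000
(1,1): Delta=0.9698 Bond=-96.3764
V0=58.1009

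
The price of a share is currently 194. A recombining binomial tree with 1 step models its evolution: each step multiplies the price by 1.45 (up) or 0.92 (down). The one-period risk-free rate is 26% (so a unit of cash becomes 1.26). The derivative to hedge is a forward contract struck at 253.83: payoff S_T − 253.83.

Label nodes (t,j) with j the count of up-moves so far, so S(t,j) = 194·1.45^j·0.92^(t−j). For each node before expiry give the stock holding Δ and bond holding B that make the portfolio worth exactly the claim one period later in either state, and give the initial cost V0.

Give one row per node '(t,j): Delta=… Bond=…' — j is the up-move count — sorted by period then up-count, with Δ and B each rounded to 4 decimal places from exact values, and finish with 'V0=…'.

Since d<R<u, set p* = (R−d)/(u−d) = 0.6415; price each node as the discounted p*-expectation of its children.
Terminal payoffs: V(1,0)=-75.3500, V(1,1)=27.4700
(0,0): S=194.0000. Δ = (V_up−V_dn)/(S_up−S_dn) = (27.4700−-75.3500)/(281.3000−178.4800) = 1.0000. V = [p*·27.4700 + (1−p*)·-75.3500]/1.26 = -7.4524. B = V − Δ·S = -201.4524.
Each (Δ,B) replicates both successor values, so the strategy is self-financing and V0 is arbitrage-free.

(0,0): Delta=1.0000 Bond=-201.4524
V0=-7.4524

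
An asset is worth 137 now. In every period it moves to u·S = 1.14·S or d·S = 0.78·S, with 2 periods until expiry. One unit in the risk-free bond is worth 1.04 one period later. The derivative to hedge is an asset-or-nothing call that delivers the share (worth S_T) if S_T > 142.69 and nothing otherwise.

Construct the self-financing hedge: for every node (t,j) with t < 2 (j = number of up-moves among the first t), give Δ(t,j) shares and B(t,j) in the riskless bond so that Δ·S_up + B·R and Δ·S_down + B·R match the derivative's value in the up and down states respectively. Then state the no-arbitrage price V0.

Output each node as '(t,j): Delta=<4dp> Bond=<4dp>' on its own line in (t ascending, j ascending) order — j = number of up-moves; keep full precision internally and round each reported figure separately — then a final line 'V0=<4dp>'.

(0,0): Delta=2.5069 Bond=-257.5885
(1,0): Delta=0.0000 Bond=0.0000
(1,1): Delta=3.1667 Bond=-370.9275
V0=85.8628

The replicating-portfolio and risk-neutral prices coincide; use p* = (1.04−0.78)/(1.14−0.78) = 0.7222 for the latter.
Terminal values V(2,·): V(2,0)=0.0000, V(2,1)=0.0000, V(2,2)=178.0452
(1,0): S=106.8600. Δ = (V_up−V_dn)/(S_up−S_dn) = (0.0000−0.0000)/(121.8204−83.3508) = 0.0000. V = [p*·0.0000 + (1−p*)·0.0000]/1.04 = 0.0000. B = V − Δ·S = 0.0000.
(1,1): S=156.1800. Δ = (V_up−V_dn)/(S_up−S_dn) = (178.0452−0.0000)/(178.0452−121.8204) = 3.1667. V = [p*·178.0452 + (1−p*)·0.0000]/1.04 = 123.6425. B = V − Δ·S = -370.9275.
(0,0): S=137.0000. Δ = (V_up−V_dn)/(S_up−S_dn) = (123.6425−0.0000)/(156.1800−106.8600) = 2.5069. V = [p*·123.6425 + (1−p*)·0.0000]/1.04 = 85.8628. B = V − Δ·S = -257.5885.
Check: Δ(0,0)·S0 + B(0,0) = 85.8628 = V0.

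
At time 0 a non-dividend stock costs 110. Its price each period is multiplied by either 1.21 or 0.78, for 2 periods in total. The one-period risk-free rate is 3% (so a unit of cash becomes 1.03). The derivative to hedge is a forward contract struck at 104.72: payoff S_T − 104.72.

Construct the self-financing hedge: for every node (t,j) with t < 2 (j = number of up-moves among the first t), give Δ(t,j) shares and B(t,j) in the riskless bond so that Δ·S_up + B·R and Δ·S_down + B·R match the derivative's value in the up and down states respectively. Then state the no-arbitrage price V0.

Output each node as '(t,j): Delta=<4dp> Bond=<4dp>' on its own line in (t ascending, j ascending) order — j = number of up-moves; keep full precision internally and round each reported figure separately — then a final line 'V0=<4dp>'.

Since d<R<u, set p* = (R−d)/(u−d) = 0.5814; price each node as the discounted p*-expectation of its children.
Terminal values V(2,·): V(2,0)=-37.7960, V(2,1)=-0.9020, V(2,2)=56.3310
  t=1,j=0: stock 85.8000 → up 103.8180 (V=-0.9020), down 66.9240 (V=-37.7960). Price -15.8699; hedge Δ=1.0000, bond B=-101.6699.
  t=1,j=1: stock 133.1000 → up 161.0510 (V=56.3310), down 103.8180 (V=-0.9020). Price 31.4301; hedge Δ=1.0000, bond B=-101.6699.
  t=0,j=0: stock 110.0000 → up 133.1000 (V=31.4301), down 85.8000 (V=-15.8699). Price 11.2914; hedge Δ=1.0000, bond B=-98.7086.
Self-financing check: at every node Δ·S+B equals the discounted successor values.

(0,0): Delta=1.0000 Bond=-98.7086
(1,0): Delta=1.0000 Bond=-101.6699
(1,1): Delta=1.0000 Bond=-101.6699
V0=11.2914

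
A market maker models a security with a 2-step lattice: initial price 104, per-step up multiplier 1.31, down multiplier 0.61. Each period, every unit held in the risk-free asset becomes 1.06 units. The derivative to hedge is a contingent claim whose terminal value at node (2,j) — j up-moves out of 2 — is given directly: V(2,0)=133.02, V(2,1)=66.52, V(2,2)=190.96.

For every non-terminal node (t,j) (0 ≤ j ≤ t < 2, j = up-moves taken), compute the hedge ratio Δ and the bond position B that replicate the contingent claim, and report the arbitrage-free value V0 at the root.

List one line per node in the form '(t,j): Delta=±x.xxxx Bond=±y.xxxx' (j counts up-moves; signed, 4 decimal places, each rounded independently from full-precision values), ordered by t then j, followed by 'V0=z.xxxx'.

No-arbitrage ⇒ martingale measure with p* = (R−d)/(u−d) = 0.6429.
Payoff layer (t=2): V(2,0)=133.0200, V(2,1)=66.5200, V(2,2)=190.9600
(1,0): S=63.4400. Δ = (V_up−V_dn)/(S_up−S_dn) = (66.5200−133.0200)/(83.1064−38.6984) = -1.4975. V = [p*·66.5200 + (1−p*)·133.0200]/1.06 = 85.1604. B = V − Δ·S = 180.1604.
(1,1): S=136.2400. Δ = (V_up−V_dn)/(S_up−S_dn) = (190.9600−66.5200)/(178.4744−83.1064) = 1.3048. V = [p*·190.9600 + (1−p*)·66.5200]/1.06 = 138.2237. B = V − Δ·S = -39.5477.
(0,0): S=104.0000. Δ = (V_up−V_dn)/(S_up−S_dn) = (138.2237−85.1604)/(136.2400−63.4400) = 0.7289. V = [p*·138.2237 + (1−p*)·85.1604]/1.06 = 112.5213. B = V − Δ·S = 36.7165.
The time-0 hedge costs 112.5213, which is the no-arbitrage price.

(0,0): Delta=0.7289 Bond=36.7165
(1,0): Delta=-1.4975 Bond=180.1604
(1,1): Delta=1.3048 Bond=-39.5477
V0=112.5213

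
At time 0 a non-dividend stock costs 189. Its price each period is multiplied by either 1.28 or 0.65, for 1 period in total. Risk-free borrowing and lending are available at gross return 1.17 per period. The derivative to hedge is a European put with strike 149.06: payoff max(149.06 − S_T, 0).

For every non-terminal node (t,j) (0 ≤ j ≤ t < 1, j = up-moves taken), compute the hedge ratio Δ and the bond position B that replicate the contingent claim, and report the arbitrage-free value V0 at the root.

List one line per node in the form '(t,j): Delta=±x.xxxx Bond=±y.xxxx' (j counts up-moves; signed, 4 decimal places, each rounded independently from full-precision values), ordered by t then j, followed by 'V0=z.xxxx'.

(0,0): Delta=-0.2201 Bond=45.5146
V0=3.9114

Under the risk-neutral measure, an up-move has probability p* = (R−d)/(u−d) = 0.8254 and values discount at R = 1.17.
Payoff layer (t=1): V(1,0)=26.2100, V(1,1)=0.0000
  t=0,j=0: stock 189.0000 → up 241.9200 (V=0.0000), down 122.8500 (V=26.2100). Price 3.9114; hedge Δ=-0.2201, bond B=45.5146.
Self-financing check: at every node Δ·S+B equals the discounted successor values.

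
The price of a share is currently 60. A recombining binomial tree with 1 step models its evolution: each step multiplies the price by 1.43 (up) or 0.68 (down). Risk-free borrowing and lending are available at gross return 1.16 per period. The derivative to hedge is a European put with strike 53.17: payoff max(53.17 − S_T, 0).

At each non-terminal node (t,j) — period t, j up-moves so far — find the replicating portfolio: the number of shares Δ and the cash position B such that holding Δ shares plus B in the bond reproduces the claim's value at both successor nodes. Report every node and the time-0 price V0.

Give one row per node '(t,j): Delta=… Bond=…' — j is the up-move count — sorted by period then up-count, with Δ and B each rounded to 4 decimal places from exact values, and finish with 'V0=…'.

(0,0): Delta=-0.2749 Bond=20.3323
V0=3.8390

Risk-neutral probability p* = (R−d)/(u−d) = (1.16−0.68)/(1.43−0.68) = 0.6400.
Terminal values V(1,·): V(1,0)=12.3700, V(1,1)=0.0000
(0,0): S=60.0000. Δ = (V_up−V_dn)/(S_up−S_dn) = (0.0000−12.3700)/(85.8000−40.8000) = -0.2749. V = [p*·0.0000 + (1−p*)·12.3700]/1.16 = 3.8390. B = V − Δ·S = 20.3323.
The time-0 hedge costs 3.8390, which is the no-arbitrage price.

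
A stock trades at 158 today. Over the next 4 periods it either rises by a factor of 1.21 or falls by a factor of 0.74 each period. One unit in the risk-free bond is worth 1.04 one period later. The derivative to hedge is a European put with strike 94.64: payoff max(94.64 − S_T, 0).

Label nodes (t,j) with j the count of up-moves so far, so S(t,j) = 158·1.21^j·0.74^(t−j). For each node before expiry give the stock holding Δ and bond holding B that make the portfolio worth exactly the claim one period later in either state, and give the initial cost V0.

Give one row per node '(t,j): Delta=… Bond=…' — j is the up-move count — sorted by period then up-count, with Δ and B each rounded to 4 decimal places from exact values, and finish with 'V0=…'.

The replicating-portfolio and risk-neutral prices coincide; use p* = (1.04−0.74)/(1.21−0.74) = 0.6383 for the latter.
Payoff layer (t=4): V(4,0)=47.2612, V(4,1)=17.1693, V(4,2)=0.0000, V(4,3)=0.0000, V(4,4)=0.0000
(3,0): S=64.0254. Δ = (V_up−V_dn)/(S_up−S_dn) = (17.1693−47.2612)/(77.4707−47.3788) = -1.0000. V = [p*·17.1693 + (1−p*)·47.2612]/1.04 = 26.9746. B = V − Δ·S = 91.0000.
(3,1): S=104.6902. Δ = (V_up−V_dn)/(S_up−S_dn) = (0.0000−17.1693)/(126.6751−77.4707) = -0.3489. V = [p*·0.0000 + (1−p*)·17.1693]/1.04 = 5.9713. B = V − Δ·S = 42.5017.
(3,2): S=171.1826. Δ = (V_up−V_dn)/(S_up−S_dn) = (0.0000−0.0000)/(207.1309−126.6751) = 0.0000. V = [p*·0.0000 + (1−p*)·0.0000]/1.04 = 0.0000. B = V − Δ·S = 0.0000.
(3,3): S=279.9066. Δ = (V_up−V_dn)/(S_up−S_dn) = (0.0000−0.0000)/(338.6870−207.1309) = 0.0000. V = [p*·0.0000 + (1−p*)·0.0000]/1.04 = 0.0000. B = V − Δ·S = 0.0000.
(2,0): S=86.5208. Δ = (V_up−V_dn)/(S_up−S_dn) = (5.9713−26.9746)/(104.6902−64.0254) = -0.5165. V = [p*·5.9713 + (1−p*)·26.9746]/1.04 = 13.0464. B = V − Δ·S = 57.7343.
(2,1): S=141.4732. Δ = (V_up−V_dn)/(S_up−S_dn) = (0.0000−5.9713)/(171.1826−104.6902) = -0.0898. V = [p*·0.0000 + (1−p*)·5.9713]/1.04 = 2.0768. B = V − Δ·S = 14.7817.
(2,2): S=231.3278. Δ = (V_up−V_dn)/(S_up−S_dn) = (0.0000−0.0000)/(279.9066−171.1826) = 0.0000. V = [p*·0.0000 + (1−p*)·0.0000]/1.04 = 0.0000. B = V − Δ·S = 0.0000.
(1,0): S=116.9200. Δ = (V_up−V_dn)/(S_up−S_dn) = (2.0768−13.0464)/(141.4732−86.5208) = -0.1996. V = [p*·2.0768 + (1−p*)·13.0464]/1.04 = 5.8120. B = V − Δ·S = 29.1517.
(1,1): S=191.1800. Δ = (V_up−V_dn)/(S_up−S_dn) = (0.0000−2.0768)/(231.3278−141.4732) = -0.0231. V = [p*·0.0000 + (1−p*)·2.0768]/1.04 = 0.7223. B = V − Δ·S = 5.1409.
(0,0): S=158.0000. Δ = (V_up−V_dn)/(S_up−S_dn) = (0.7223−5.8120)/(191.1800−116.9200) = -0.0685. V = [p*·0.7223 + (1−p*)·5.8120]/1.04 = 2.4647. B = V − Δ·S = 13.2939.
Root portfolio cost Δ·158+B reproduces V0=2.4647.

(0,0): Delta=-0.0685 Bond=13.2939
(1,0): Delta=-0.1996 Bond=29.1517
(1,1): Delta=-0.0231 Bond=5.1409
(2,0): Delta=-0.5165 Bond=57.7343
(2,1): Delta=-0.0898 Bond=14.7817
(2,2): Delta=0.0000 Bond=0.0000
(3,0): Delta=-1.0000 Bond=91.0000
(3,1): Delta=-0.3489 Bond=42.5017
(3,2): Delta=0.0000 Bond=0.0000
(3,3): Delta=0.0000 Bond=0.0000
V0=2.4647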